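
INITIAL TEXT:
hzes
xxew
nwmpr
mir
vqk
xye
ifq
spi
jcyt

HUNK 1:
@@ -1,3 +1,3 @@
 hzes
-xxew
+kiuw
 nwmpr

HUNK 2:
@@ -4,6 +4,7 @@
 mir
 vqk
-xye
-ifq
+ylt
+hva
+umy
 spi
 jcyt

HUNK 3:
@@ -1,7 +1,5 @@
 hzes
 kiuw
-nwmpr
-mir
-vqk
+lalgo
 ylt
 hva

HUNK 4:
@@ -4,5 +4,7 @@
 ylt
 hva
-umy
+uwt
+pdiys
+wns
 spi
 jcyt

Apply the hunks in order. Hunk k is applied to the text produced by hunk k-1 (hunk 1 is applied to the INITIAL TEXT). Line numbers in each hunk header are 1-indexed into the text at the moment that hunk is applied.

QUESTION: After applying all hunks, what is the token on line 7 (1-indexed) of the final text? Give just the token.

Answer: pdiys

Derivation:
Hunk 1: at line 1 remove [xxew] add [kiuw] -> 9 lines: hzes kiuw nwmpr mir vqk xye ifq spi jcyt
Hunk 2: at line 4 remove [xye,ifq] add [ylt,hva,umy] -> 10 lines: hzes kiuw nwmpr mir vqk ylt hva umy spi jcyt
Hunk 3: at line 1 remove [nwmpr,mir,vqk] add [lalgo] -> 8 lines: hzes kiuw lalgo ylt hva umy spi jcyt
Hunk 4: at line 4 remove [umy] add [uwt,pdiys,wns] -> 10 lines: hzes kiuw lalgo ylt hva uwt pdiys wns spi jcyt
Final line 7: pdiys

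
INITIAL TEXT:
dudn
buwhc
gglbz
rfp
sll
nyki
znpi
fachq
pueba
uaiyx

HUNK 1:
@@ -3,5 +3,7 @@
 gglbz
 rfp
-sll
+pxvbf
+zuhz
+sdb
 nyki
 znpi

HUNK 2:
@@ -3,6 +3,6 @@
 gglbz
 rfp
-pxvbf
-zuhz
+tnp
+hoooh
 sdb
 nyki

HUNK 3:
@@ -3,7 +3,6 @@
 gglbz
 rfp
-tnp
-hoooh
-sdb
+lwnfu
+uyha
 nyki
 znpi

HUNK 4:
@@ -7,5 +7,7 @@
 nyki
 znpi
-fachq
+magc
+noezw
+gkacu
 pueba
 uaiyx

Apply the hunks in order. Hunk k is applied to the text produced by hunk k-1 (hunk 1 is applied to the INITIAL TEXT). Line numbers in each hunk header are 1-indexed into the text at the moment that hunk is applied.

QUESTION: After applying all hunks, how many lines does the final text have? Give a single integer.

Hunk 1: at line 3 remove [sll] add [pxvbf,zuhz,sdb] -> 12 lines: dudn buwhc gglbz rfp pxvbf zuhz sdb nyki znpi fachq pueba uaiyx
Hunk 2: at line 3 remove [pxvbf,zuhz] add [tnp,hoooh] -> 12 lines: dudn buwhc gglbz rfp tnp hoooh sdb nyki znpi fachq pueba uaiyx
Hunk 3: at line 3 remove [tnp,hoooh,sdb] add [lwnfu,uyha] -> 11 lines: dudn buwhc gglbz rfp lwnfu uyha nyki znpi fachq pueba uaiyx
Hunk 4: at line 7 remove [fachq] add [magc,noezw,gkacu] -> 13 lines: dudn buwhc gglbz rfp lwnfu uyha nyki znpi magc noezw gkacu pueba uaiyx
Final line count: 13

Answer: 13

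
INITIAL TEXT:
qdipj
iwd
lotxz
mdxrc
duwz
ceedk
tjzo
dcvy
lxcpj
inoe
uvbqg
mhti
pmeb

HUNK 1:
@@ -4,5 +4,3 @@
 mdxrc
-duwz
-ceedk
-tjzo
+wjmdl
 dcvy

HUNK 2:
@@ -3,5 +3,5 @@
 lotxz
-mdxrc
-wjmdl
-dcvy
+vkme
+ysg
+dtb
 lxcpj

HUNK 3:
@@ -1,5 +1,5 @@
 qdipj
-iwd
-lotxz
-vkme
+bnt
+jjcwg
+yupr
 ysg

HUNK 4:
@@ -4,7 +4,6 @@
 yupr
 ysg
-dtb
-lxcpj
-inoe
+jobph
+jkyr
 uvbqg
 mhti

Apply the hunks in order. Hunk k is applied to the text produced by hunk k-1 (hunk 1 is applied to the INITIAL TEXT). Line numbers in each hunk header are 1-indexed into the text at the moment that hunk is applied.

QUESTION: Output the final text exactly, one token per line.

Hunk 1: at line 4 remove [duwz,ceedk,tjzo] add [wjmdl] -> 11 lines: qdipj iwd lotxz mdxrc wjmdl dcvy lxcpj inoe uvbqg mhti pmeb
Hunk 2: at line 3 remove [mdxrc,wjmdl,dcvy] add [vkme,ysg,dtb] -> 11 lines: qdipj iwd lotxz vkme ysg dtb lxcpj inoe uvbqg mhti pmeb
Hunk 3: at line 1 remove [iwd,lotxz,vkme] add [bnt,jjcwg,yupr] -> 11 lines: qdipj bnt jjcwg yupr ysg dtb lxcpj inoe uvbqg mhti pmeb
Hunk 4: at line 4 remove [dtb,lxcpj,inoe] add [jobph,jkyr] -> 10 lines: qdipj bnt jjcwg yupr ysg jobph jkyr uvbqg mhti pmeb

Answer: qdipj
bnt
jjcwg
yupr
ysg
jobph
jkyr
uvbqg
mhti
pmeb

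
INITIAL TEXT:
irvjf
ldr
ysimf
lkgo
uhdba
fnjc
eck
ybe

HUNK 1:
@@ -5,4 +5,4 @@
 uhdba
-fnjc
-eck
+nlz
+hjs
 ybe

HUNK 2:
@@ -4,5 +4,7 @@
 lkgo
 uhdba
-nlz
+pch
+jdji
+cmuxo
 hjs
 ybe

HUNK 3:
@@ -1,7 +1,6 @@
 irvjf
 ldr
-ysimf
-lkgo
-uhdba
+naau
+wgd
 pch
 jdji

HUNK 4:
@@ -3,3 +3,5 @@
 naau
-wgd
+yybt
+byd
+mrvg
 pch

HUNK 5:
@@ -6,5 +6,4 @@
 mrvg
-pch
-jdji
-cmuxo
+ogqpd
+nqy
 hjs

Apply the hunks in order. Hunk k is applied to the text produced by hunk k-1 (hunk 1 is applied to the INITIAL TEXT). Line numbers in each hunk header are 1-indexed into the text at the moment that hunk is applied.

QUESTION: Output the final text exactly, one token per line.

Answer: irvjf
ldr
naau
yybt
byd
mrvg
ogqpd
nqy
hjs
ybe

Derivation:
Hunk 1: at line 5 remove [fnjc,eck] add [nlz,hjs] -> 8 lines: irvjf ldr ysimf lkgo uhdba nlz hjs ybe
Hunk 2: at line 4 remove [nlz] add [pch,jdji,cmuxo] -> 10 lines: irvjf ldr ysimf lkgo uhdba pch jdji cmuxo hjs ybe
Hunk 3: at line 1 remove [ysimf,lkgo,uhdba] add [naau,wgd] -> 9 lines: irvjf ldr naau wgd pch jdji cmuxo hjs ybe
Hunk 4: at line 3 remove [wgd] add [yybt,byd,mrvg] -> 11 lines: irvjf ldr naau yybt byd mrvg pch jdji cmuxo hjs ybe
Hunk 5: at line 6 remove [pch,jdji,cmuxo] add [ogqpd,nqy] -> 10 lines: irvjf ldr naau yybt byd mrvg ogqpd nqy hjs ybe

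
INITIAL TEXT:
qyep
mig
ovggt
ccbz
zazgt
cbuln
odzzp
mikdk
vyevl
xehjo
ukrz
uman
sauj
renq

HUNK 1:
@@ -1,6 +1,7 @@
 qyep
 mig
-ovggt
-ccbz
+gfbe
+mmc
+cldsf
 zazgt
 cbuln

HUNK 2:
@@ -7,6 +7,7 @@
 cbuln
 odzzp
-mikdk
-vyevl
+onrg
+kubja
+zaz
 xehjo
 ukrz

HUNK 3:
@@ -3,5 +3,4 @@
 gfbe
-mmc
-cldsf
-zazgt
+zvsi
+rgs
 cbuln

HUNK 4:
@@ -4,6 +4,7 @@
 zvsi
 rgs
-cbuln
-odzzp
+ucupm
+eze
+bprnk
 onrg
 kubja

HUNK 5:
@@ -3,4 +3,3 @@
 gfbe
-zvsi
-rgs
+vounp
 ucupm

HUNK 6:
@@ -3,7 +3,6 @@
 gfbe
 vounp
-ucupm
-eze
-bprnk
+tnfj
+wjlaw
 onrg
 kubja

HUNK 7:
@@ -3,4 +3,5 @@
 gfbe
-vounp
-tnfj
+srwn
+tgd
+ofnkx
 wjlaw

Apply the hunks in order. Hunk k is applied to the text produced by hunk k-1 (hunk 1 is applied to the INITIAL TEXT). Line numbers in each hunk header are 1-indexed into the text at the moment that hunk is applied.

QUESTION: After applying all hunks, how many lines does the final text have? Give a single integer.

Answer: 15

Derivation:
Hunk 1: at line 1 remove [ovggt,ccbz] add [gfbe,mmc,cldsf] -> 15 lines: qyep mig gfbe mmc cldsf zazgt cbuln odzzp mikdk vyevl xehjo ukrz uman sauj renq
Hunk 2: at line 7 remove [mikdk,vyevl] add [onrg,kubja,zaz] -> 16 lines: qyep mig gfbe mmc cldsf zazgt cbuln odzzp onrg kubja zaz xehjo ukrz uman sauj renq
Hunk 3: at line 3 remove [mmc,cldsf,zazgt] add [zvsi,rgs] -> 15 lines: qyep mig gfbe zvsi rgs cbuln odzzp onrg kubja zaz xehjo ukrz uman sauj renq
Hunk 4: at line 4 remove [cbuln,odzzp] add [ucupm,eze,bprnk] -> 16 lines: qyep mig gfbe zvsi rgs ucupm eze bprnk onrg kubja zaz xehjo ukrz uman sauj renq
Hunk 5: at line 3 remove [zvsi,rgs] add [vounp] -> 15 lines: qyep mig gfbe vounp ucupm eze bprnk onrg kubja zaz xehjo ukrz uman sauj renq
Hunk 6: at line 3 remove [ucupm,eze,bprnk] add [tnfj,wjlaw] -> 14 lines: qyep mig gfbe vounp tnfj wjlaw onrg kubja zaz xehjo ukrz uman sauj renq
Hunk 7: at line 3 remove [vounp,tnfj] add [srwn,tgd,ofnkx] -> 15 lines: qyep mig gfbe srwn tgd ofnkx wjlaw onrg kubja zaz xehjo ukrz uman sauj renq
Final line count: 15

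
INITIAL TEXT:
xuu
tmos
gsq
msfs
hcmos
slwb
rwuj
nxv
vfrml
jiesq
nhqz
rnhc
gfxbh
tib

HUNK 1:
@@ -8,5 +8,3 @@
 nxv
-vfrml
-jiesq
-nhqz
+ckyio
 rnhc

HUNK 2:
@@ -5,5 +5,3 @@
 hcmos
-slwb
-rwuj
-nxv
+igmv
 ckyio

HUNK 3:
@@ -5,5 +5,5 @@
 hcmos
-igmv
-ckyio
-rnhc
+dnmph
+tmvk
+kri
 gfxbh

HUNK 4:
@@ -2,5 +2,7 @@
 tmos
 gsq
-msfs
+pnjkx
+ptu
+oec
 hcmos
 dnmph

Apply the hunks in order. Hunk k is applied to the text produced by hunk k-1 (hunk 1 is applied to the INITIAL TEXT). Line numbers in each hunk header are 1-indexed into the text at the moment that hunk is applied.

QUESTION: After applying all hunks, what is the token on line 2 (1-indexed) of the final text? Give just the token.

Hunk 1: at line 8 remove [vfrml,jiesq,nhqz] add [ckyio] -> 12 lines: xuu tmos gsq msfs hcmos slwb rwuj nxv ckyio rnhc gfxbh tib
Hunk 2: at line 5 remove [slwb,rwuj,nxv] add [igmv] -> 10 lines: xuu tmos gsq msfs hcmos igmv ckyio rnhc gfxbh tib
Hunk 3: at line 5 remove [igmv,ckyio,rnhc] add [dnmph,tmvk,kri] -> 10 lines: xuu tmos gsq msfs hcmos dnmph tmvk kri gfxbh tib
Hunk 4: at line 2 remove [msfs] add [pnjkx,ptu,oec] -> 12 lines: xuu tmos gsq pnjkx ptu oec hcmos dnmph tmvk kri gfxbh tib
Final line 2: tmos

Answer: tmos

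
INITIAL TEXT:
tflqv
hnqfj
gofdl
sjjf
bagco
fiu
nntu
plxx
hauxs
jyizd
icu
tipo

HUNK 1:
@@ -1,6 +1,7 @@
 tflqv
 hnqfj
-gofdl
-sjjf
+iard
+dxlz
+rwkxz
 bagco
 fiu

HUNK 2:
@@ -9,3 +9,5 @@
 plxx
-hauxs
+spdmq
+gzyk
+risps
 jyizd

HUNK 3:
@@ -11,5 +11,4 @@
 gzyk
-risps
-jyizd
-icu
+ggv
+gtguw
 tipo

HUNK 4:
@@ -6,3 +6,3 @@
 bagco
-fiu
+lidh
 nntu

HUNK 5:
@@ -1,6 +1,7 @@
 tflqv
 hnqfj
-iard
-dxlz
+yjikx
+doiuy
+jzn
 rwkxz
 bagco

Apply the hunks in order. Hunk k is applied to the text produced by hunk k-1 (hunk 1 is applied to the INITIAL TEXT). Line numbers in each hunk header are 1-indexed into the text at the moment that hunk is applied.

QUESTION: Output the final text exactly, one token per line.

Hunk 1: at line 1 remove [gofdl,sjjf] add [iard,dxlz,rwkxz] -> 13 lines: tflqv hnqfj iard dxlz rwkxz bagco fiu nntu plxx hauxs jyizd icu tipo
Hunk 2: at line 9 remove [hauxs] add [spdmq,gzyk,risps] -> 15 lines: tflqv hnqfj iard dxlz rwkxz bagco fiu nntu plxx spdmq gzyk risps jyizd icu tipo
Hunk 3: at line 11 remove [risps,jyizd,icu] add [ggv,gtguw] -> 14 lines: tflqv hnqfj iard dxlz rwkxz bagco fiu nntu plxx spdmq gzyk ggv gtguw tipo
Hunk 4: at line 6 remove [fiu] add [lidh] -> 14 lines: tflqv hnqfj iard dxlz rwkxz bagco lidh nntu plxx spdmq gzyk ggv gtguw tipo
Hunk 5: at line 1 remove [iard,dxlz] add [yjikx,doiuy,jzn] -> 15 lines: tflqv hnqfj yjikx doiuy jzn rwkxz bagco lidh nntu plxx spdmq gzyk ggv gtguw tipo

Answer: tflqv
hnqfj
yjikx
doiuy
jzn
rwkxz
bagco
lidh
nntu
plxx
spdmq
gzyk
ggv
gtguw
tipo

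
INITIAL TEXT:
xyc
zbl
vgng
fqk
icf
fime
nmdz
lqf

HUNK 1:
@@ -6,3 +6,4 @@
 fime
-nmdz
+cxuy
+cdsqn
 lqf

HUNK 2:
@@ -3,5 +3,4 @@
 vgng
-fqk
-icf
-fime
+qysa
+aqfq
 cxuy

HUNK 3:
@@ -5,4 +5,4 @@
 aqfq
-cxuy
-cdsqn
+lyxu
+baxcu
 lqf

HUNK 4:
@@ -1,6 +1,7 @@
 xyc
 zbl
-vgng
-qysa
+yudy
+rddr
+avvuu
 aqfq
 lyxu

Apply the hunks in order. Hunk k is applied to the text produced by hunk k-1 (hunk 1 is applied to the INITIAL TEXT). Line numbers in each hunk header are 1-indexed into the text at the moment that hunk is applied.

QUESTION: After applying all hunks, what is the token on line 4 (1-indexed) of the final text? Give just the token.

Answer: rddr

Derivation:
Hunk 1: at line 6 remove [nmdz] add [cxuy,cdsqn] -> 9 lines: xyc zbl vgng fqk icf fime cxuy cdsqn lqf
Hunk 2: at line 3 remove [fqk,icf,fime] add [qysa,aqfq] -> 8 lines: xyc zbl vgng qysa aqfq cxuy cdsqn lqf
Hunk 3: at line 5 remove [cxuy,cdsqn] add [lyxu,baxcu] -> 8 lines: xyc zbl vgng qysa aqfq lyxu baxcu lqf
Hunk 4: at line 1 remove [vgng,qysa] add [yudy,rddr,avvuu] -> 9 lines: xyc zbl yudy rddr avvuu aqfq lyxu baxcu lqf
Final line 4: rddr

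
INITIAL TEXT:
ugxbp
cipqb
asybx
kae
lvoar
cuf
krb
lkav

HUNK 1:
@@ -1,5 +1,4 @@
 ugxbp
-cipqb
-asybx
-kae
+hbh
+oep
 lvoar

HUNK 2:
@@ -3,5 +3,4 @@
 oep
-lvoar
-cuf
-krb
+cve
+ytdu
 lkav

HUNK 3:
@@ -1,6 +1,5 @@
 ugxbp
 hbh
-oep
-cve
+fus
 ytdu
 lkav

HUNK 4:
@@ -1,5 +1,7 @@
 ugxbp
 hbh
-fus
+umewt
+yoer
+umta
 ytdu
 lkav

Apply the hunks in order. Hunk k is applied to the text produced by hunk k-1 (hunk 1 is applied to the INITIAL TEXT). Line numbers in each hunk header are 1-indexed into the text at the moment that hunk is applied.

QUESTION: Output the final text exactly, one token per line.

Hunk 1: at line 1 remove [cipqb,asybx,kae] add [hbh,oep] -> 7 lines: ugxbp hbh oep lvoar cuf krb lkav
Hunk 2: at line 3 remove [lvoar,cuf,krb] add [cve,ytdu] -> 6 lines: ugxbp hbh oep cve ytdu lkav
Hunk 3: at line 1 remove [oep,cve] add [fus] -> 5 lines: ugxbp hbh fus ytdu lkav
Hunk 4: at line 1 remove [fus] add [umewt,yoer,umta] -> 7 lines: ugxbp hbh umewt yoer umta ytdu lkav

Answer: ugxbp
hbh
umewt
yoer
umta
ytdu
lkav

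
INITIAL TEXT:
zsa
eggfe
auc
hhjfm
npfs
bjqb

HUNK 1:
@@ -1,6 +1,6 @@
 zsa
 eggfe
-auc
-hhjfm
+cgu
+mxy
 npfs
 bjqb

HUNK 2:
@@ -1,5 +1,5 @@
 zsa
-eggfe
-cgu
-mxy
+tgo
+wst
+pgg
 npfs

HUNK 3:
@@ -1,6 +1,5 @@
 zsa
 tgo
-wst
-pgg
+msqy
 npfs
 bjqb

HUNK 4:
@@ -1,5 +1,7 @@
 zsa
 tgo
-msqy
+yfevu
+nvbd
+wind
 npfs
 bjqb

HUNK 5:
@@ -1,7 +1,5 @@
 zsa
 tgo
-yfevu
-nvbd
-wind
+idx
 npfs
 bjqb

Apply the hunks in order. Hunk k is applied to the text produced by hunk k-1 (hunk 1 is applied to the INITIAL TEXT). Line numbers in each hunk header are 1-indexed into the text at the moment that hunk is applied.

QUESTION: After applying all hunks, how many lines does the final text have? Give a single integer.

Answer: 5

Derivation:
Hunk 1: at line 1 remove [auc,hhjfm] add [cgu,mxy] -> 6 lines: zsa eggfe cgu mxy npfs bjqb
Hunk 2: at line 1 remove [eggfe,cgu,mxy] add [tgo,wst,pgg] -> 6 lines: zsa tgo wst pgg npfs bjqb
Hunk 3: at line 1 remove [wst,pgg] add [msqy] -> 5 lines: zsa tgo msqy npfs bjqb
Hunk 4: at line 1 remove [msqy] add [yfevu,nvbd,wind] -> 7 lines: zsa tgo yfevu nvbd wind npfs bjqb
Hunk 5: at line 1 remove [yfevu,nvbd,wind] add [idx] -> 5 lines: zsa tgo idx npfs bjqb
Final line count: 5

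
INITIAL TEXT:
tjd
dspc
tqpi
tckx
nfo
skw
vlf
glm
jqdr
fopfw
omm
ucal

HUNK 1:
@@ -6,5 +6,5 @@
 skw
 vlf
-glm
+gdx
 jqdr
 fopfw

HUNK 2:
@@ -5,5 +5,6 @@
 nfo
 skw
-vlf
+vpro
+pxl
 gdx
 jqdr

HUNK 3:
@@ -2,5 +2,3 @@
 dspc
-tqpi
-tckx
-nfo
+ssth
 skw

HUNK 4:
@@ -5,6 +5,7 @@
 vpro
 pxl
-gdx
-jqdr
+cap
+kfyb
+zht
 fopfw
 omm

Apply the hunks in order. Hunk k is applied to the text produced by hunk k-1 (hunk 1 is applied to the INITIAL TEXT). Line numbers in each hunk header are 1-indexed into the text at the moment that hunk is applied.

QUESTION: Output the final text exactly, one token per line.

Hunk 1: at line 6 remove [glm] add [gdx] -> 12 lines: tjd dspc tqpi tckx nfo skw vlf gdx jqdr fopfw omm ucal
Hunk 2: at line 5 remove [vlf] add [vpro,pxl] -> 13 lines: tjd dspc tqpi tckx nfo skw vpro pxl gdx jqdr fopfw omm ucal
Hunk 3: at line 2 remove [tqpi,tckx,nfo] add [ssth] -> 11 lines: tjd dspc ssth skw vpro pxl gdx jqdr fopfw omm ucal
Hunk 4: at line 5 remove [gdx,jqdr] add [cap,kfyb,zht] -> 12 lines: tjd dspc ssth skw vpro pxl cap kfyb zht fopfw omm ucal

Answer: tjd
dspc
ssth
skw
vpro
pxl
cap
kfyb
zht
fopfw
omm
ucal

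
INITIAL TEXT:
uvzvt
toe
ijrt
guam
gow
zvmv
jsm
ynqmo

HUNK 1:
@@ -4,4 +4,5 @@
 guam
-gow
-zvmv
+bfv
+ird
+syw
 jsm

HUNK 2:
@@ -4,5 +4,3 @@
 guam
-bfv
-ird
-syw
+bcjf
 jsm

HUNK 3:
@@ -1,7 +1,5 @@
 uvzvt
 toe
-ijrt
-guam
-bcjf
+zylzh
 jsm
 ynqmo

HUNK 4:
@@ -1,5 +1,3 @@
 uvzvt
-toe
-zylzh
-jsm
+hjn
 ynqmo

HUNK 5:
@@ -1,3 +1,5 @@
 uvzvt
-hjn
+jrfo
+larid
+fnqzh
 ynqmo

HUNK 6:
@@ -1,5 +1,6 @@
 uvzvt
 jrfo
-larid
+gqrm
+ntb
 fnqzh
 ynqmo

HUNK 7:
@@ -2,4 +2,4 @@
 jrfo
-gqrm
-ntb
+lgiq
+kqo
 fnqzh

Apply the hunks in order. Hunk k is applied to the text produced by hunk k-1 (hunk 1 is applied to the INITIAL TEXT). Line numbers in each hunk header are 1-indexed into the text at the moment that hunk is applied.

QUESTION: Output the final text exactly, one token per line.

Hunk 1: at line 4 remove [gow,zvmv] add [bfv,ird,syw] -> 9 lines: uvzvt toe ijrt guam bfv ird syw jsm ynqmo
Hunk 2: at line 4 remove [bfv,ird,syw] add [bcjf] -> 7 lines: uvzvt toe ijrt guam bcjf jsm ynqmo
Hunk 3: at line 1 remove [ijrt,guam,bcjf] add [zylzh] -> 5 lines: uvzvt toe zylzh jsm ynqmo
Hunk 4: at line 1 remove [toe,zylzh,jsm] add [hjn] -> 3 lines: uvzvt hjn ynqmo
Hunk 5: at line 1 remove [hjn] add [jrfo,larid,fnqzh] -> 5 lines: uvzvt jrfo larid fnqzh ynqmo
Hunk 6: at line 1 remove [larid] add [gqrm,ntb] -> 6 lines: uvzvt jrfo gqrm ntb fnqzh ynqmo
Hunk 7: at line 2 remove [gqrm,ntb] add [lgiq,kqo] -> 6 lines: uvzvt jrfo lgiq kqo fnqzh ynqmo

Answer: uvzvt
jrfo
lgiq
kqo
fnqzh
ynqmo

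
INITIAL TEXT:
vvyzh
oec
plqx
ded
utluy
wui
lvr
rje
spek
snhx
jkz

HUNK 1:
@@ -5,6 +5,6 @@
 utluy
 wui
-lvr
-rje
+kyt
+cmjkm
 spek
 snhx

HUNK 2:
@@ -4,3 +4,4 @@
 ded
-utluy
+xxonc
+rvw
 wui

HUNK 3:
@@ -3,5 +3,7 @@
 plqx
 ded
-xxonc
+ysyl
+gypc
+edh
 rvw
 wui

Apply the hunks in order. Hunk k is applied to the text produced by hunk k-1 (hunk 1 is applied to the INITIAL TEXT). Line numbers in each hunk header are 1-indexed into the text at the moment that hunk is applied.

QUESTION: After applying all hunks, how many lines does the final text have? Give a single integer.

Hunk 1: at line 5 remove [lvr,rje] add [kyt,cmjkm] -> 11 lines: vvyzh oec plqx ded utluy wui kyt cmjkm spek snhx jkz
Hunk 2: at line 4 remove [utluy] add [xxonc,rvw] -> 12 lines: vvyzh oec plqx ded xxonc rvw wui kyt cmjkm spek snhx jkz
Hunk 3: at line 3 remove [xxonc] add [ysyl,gypc,edh] -> 14 lines: vvyzh oec plqx ded ysyl gypc edh rvw wui kyt cmjkm spek snhx jkz
Final line count: 14

Answer: 14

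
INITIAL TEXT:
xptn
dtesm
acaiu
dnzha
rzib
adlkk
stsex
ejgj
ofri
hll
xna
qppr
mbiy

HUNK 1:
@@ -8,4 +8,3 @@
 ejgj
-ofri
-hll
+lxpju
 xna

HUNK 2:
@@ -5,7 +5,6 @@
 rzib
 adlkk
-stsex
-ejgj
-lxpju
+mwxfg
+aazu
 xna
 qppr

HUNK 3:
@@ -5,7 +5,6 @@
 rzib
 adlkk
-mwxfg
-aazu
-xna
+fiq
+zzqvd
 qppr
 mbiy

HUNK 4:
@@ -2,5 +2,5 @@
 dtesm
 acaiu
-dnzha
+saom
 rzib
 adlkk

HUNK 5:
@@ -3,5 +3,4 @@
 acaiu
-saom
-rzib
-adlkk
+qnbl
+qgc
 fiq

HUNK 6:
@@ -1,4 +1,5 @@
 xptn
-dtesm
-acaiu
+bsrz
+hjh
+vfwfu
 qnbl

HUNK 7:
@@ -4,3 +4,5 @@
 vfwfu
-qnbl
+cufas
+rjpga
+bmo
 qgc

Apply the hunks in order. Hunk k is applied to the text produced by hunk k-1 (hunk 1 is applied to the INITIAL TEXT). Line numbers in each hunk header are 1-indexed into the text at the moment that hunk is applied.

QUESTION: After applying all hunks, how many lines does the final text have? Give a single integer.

Answer: 12

Derivation:
Hunk 1: at line 8 remove [ofri,hll] add [lxpju] -> 12 lines: xptn dtesm acaiu dnzha rzib adlkk stsex ejgj lxpju xna qppr mbiy
Hunk 2: at line 5 remove [stsex,ejgj,lxpju] add [mwxfg,aazu] -> 11 lines: xptn dtesm acaiu dnzha rzib adlkk mwxfg aazu xna qppr mbiy
Hunk 3: at line 5 remove [mwxfg,aazu,xna] add [fiq,zzqvd] -> 10 lines: xptn dtesm acaiu dnzha rzib adlkk fiq zzqvd qppr mbiy
Hunk 4: at line 2 remove [dnzha] add [saom] -> 10 lines: xptn dtesm acaiu saom rzib adlkk fiq zzqvd qppr mbiy
Hunk 5: at line 3 remove [saom,rzib,adlkk] add [qnbl,qgc] -> 9 lines: xptn dtesm acaiu qnbl qgc fiq zzqvd qppr mbiy
Hunk 6: at line 1 remove [dtesm,acaiu] add [bsrz,hjh,vfwfu] -> 10 lines: xptn bsrz hjh vfwfu qnbl qgc fiq zzqvd qppr mbiy
Hunk 7: at line 4 remove [qnbl] add [cufas,rjpga,bmo] -> 12 lines: xptn bsrz hjh vfwfu cufas rjpga bmo qgc fiq zzqvd qppr mbiy
Final line count: 12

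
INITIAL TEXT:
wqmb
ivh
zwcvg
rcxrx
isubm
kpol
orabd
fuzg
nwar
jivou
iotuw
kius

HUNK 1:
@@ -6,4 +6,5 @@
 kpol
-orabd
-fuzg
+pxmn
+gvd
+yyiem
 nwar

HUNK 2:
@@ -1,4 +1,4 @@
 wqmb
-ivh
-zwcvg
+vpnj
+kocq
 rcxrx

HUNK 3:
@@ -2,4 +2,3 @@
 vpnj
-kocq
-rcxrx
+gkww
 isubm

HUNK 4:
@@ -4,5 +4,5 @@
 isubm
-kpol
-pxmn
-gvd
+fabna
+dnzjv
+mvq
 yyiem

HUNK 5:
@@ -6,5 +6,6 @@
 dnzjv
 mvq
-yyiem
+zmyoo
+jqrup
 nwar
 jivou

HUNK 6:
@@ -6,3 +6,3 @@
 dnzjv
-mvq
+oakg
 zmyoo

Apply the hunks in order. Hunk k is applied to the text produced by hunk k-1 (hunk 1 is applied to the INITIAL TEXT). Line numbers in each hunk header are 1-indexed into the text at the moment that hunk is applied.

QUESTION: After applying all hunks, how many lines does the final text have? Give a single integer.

Hunk 1: at line 6 remove [orabd,fuzg] add [pxmn,gvd,yyiem] -> 13 lines: wqmb ivh zwcvg rcxrx isubm kpol pxmn gvd yyiem nwar jivou iotuw kius
Hunk 2: at line 1 remove [ivh,zwcvg] add [vpnj,kocq] -> 13 lines: wqmb vpnj kocq rcxrx isubm kpol pxmn gvd yyiem nwar jivou iotuw kius
Hunk 3: at line 2 remove [kocq,rcxrx] add [gkww] -> 12 lines: wqmb vpnj gkww isubm kpol pxmn gvd yyiem nwar jivou iotuw kius
Hunk 4: at line 4 remove [kpol,pxmn,gvd] add [fabna,dnzjv,mvq] -> 12 lines: wqmb vpnj gkww isubm fabna dnzjv mvq yyiem nwar jivou iotuw kius
Hunk 5: at line 6 remove [yyiem] add [zmyoo,jqrup] -> 13 lines: wqmb vpnj gkww isubm fabna dnzjv mvq zmyoo jqrup nwar jivou iotuw kius
Hunk 6: at line 6 remove [mvq] add [oakg] -> 13 lines: wqmb vpnj gkww isubm fabna dnzjv oakg zmyoo jqrup nwar jivou iotuw kius
Final line count: 13

Answer: 13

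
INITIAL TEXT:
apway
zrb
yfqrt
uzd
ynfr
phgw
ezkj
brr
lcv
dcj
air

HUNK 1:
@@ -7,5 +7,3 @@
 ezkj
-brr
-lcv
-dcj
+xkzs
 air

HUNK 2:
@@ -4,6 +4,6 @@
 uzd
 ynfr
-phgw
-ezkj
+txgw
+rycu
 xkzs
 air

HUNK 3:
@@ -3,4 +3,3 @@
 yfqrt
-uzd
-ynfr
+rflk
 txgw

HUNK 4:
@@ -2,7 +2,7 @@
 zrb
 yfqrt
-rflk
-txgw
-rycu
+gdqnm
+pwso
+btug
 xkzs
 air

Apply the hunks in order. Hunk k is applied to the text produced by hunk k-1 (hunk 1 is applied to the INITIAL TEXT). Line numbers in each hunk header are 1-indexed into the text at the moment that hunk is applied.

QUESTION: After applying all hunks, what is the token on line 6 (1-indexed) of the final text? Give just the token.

Answer: btug

Derivation:
Hunk 1: at line 7 remove [brr,lcv,dcj] add [xkzs] -> 9 lines: apway zrb yfqrt uzd ynfr phgw ezkj xkzs air
Hunk 2: at line 4 remove [phgw,ezkj] add [txgw,rycu] -> 9 lines: apway zrb yfqrt uzd ynfr txgw rycu xkzs air
Hunk 3: at line 3 remove [uzd,ynfr] add [rflk] -> 8 lines: apway zrb yfqrt rflk txgw rycu xkzs air
Hunk 4: at line 2 remove [rflk,txgw,rycu] add [gdqnm,pwso,btug] -> 8 lines: apway zrb yfqrt gdqnm pwso btug xkzs air
Final line 6: btug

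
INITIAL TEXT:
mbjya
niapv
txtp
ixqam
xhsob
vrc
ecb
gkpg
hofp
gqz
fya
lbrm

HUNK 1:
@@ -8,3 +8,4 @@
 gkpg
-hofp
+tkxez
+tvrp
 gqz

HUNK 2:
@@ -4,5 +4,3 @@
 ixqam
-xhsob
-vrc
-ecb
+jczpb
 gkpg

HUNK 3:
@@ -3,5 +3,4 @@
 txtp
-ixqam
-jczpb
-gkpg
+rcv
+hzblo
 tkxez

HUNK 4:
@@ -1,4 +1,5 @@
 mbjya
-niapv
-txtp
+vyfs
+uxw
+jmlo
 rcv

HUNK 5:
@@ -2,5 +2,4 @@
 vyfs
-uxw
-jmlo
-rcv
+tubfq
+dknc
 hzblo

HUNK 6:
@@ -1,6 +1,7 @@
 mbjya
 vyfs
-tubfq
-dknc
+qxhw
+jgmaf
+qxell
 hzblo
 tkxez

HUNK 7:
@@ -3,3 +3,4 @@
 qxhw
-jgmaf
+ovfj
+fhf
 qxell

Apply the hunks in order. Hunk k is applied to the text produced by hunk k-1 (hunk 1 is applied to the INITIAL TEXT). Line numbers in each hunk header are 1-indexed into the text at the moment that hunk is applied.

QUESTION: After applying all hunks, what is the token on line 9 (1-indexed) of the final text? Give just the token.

Hunk 1: at line 8 remove [hofp] add [tkxez,tvrp] -> 13 lines: mbjya niapv txtp ixqam xhsob vrc ecb gkpg tkxez tvrp gqz fya lbrm
Hunk 2: at line 4 remove [xhsob,vrc,ecb] add [jczpb] -> 11 lines: mbjya niapv txtp ixqam jczpb gkpg tkxez tvrp gqz fya lbrm
Hunk 3: at line 3 remove [ixqam,jczpb,gkpg] add [rcv,hzblo] -> 10 lines: mbjya niapv txtp rcv hzblo tkxez tvrp gqz fya lbrm
Hunk 4: at line 1 remove [niapv,txtp] add [vyfs,uxw,jmlo] -> 11 lines: mbjya vyfs uxw jmlo rcv hzblo tkxez tvrp gqz fya lbrm
Hunk 5: at line 2 remove [uxw,jmlo,rcv] add [tubfq,dknc] -> 10 lines: mbjya vyfs tubfq dknc hzblo tkxez tvrp gqz fya lbrm
Hunk 6: at line 1 remove [tubfq,dknc] add [qxhw,jgmaf,qxell] -> 11 lines: mbjya vyfs qxhw jgmaf qxell hzblo tkxez tvrp gqz fya lbrm
Hunk 7: at line 3 remove [jgmaf] add [ovfj,fhf] -> 12 lines: mbjya vyfs qxhw ovfj fhf qxell hzblo tkxez tvrp gqz fya lbrm
Final line 9: tvrp

Answer: tvrp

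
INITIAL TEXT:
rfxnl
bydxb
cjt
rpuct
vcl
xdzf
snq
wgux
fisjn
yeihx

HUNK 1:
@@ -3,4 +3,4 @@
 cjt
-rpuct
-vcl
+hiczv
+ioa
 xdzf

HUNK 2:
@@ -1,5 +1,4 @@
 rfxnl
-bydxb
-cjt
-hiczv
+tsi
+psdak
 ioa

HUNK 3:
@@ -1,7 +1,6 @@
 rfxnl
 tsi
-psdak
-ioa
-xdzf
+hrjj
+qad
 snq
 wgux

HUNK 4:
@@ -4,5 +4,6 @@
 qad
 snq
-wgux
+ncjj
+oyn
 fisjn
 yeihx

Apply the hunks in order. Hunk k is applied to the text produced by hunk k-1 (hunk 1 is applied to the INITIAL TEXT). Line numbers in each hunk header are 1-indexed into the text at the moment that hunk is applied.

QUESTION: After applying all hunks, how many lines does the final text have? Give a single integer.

Answer: 9

Derivation:
Hunk 1: at line 3 remove [rpuct,vcl] add [hiczv,ioa] -> 10 lines: rfxnl bydxb cjt hiczv ioa xdzf snq wgux fisjn yeihx
Hunk 2: at line 1 remove [bydxb,cjt,hiczv] add [tsi,psdak] -> 9 lines: rfxnl tsi psdak ioa xdzf snq wgux fisjn yeihx
Hunk 3: at line 1 remove [psdak,ioa,xdzf] add [hrjj,qad] -> 8 lines: rfxnl tsi hrjj qad snq wgux fisjn yeihx
Hunk 4: at line 4 remove [wgux] add [ncjj,oyn] -> 9 lines: rfxnl tsi hrjj qad snq ncjj oyn fisjn yeihx
Final line count: 9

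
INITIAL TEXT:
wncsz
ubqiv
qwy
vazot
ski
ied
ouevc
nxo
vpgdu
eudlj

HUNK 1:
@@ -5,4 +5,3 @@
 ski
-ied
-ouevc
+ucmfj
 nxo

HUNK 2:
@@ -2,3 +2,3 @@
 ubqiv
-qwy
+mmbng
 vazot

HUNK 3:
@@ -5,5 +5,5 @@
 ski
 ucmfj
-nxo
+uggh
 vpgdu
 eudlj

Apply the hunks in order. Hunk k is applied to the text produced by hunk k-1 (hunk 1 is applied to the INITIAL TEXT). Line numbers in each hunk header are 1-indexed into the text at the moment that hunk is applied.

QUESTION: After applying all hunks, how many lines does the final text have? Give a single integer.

Answer: 9

Derivation:
Hunk 1: at line 5 remove [ied,ouevc] add [ucmfj] -> 9 lines: wncsz ubqiv qwy vazot ski ucmfj nxo vpgdu eudlj
Hunk 2: at line 2 remove [qwy] add [mmbng] -> 9 lines: wncsz ubqiv mmbng vazot ski ucmfj nxo vpgdu eudlj
Hunk 3: at line 5 remove [nxo] add [uggh] -> 9 lines: wncsz ubqiv mmbng vazot ski ucmfj uggh vpgdu eudlj
Final line count: 9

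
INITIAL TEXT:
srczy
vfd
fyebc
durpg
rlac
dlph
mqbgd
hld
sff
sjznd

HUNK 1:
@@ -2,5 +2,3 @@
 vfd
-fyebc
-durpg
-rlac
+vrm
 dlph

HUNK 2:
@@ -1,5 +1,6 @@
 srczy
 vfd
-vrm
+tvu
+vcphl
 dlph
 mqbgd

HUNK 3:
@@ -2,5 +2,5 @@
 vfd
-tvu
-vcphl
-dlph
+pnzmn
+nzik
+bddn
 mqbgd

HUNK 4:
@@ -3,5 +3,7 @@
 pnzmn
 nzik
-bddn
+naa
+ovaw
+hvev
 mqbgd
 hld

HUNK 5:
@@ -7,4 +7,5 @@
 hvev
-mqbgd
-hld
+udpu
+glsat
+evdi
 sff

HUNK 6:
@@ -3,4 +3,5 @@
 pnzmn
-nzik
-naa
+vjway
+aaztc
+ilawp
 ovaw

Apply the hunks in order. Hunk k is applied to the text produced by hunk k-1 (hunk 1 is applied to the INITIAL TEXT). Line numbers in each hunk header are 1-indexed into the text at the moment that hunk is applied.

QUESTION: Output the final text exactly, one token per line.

Hunk 1: at line 2 remove [fyebc,durpg,rlac] add [vrm] -> 8 lines: srczy vfd vrm dlph mqbgd hld sff sjznd
Hunk 2: at line 1 remove [vrm] add [tvu,vcphl] -> 9 lines: srczy vfd tvu vcphl dlph mqbgd hld sff sjznd
Hunk 3: at line 2 remove [tvu,vcphl,dlph] add [pnzmn,nzik,bddn] -> 9 lines: srczy vfd pnzmn nzik bddn mqbgd hld sff sjznd
Hunk 4: at line 3 remove [bddn] add [naa,ovaw,hvev] -> 11 lines: srczy vfd pnzmn nzik naa ovaw hvev mqbgd hld sff sjznd
Hunk 5: at line 7 remove [mqbgd,hld] add [udpu,glsat,evdi] -> 12 lines: srczy vfd pnzmn nzik naa ovaw hvev udpu glsat evdi sff sjznd
Hunk 6: at line 3 remove [nzik,naa] add [vjway,aaztc,ilawp] -> 13 lines: srczy vfd pnzmn vjway aaztc ilawp ovaw hvev udpu glsat evdi sff sjznd

Answer: srczy
vfd
pnzmn
vjway
aaztc
ilawp
ovaw
hvev
udpu
glsat
evdi
sff
sjznd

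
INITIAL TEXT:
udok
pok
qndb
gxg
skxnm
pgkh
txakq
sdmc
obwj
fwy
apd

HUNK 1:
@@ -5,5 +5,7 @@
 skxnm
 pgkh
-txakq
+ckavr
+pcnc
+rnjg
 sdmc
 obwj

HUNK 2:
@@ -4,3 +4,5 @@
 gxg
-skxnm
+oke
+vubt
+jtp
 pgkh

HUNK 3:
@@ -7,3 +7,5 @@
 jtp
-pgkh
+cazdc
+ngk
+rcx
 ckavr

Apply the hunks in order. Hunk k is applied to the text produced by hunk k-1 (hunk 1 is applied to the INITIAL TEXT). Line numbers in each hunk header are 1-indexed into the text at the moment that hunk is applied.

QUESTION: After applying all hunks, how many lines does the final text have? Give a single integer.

Hunk 1: at line 5 remove [txakq] add [ckavr,pcnc,rnjg] -> 13 lines: udok pok qndb gxg skxnm pgkh ckavr pcnc rnjg sdmc obwj fwy apd
Hunk 2: at line 4 remove [skxnm] add [oke,vubt,jtp] -> 15 lines: udok pok qndb gxg oke vubt jtp pgkh ckavr pcnc rnjg sdmc obwj fwy apd
Hunk 3: at line 7 remove [pgkh] add [cazdc,ngk,rcx] -> 17 lines: udok pok qndb gxg oke vubt jtp cazdc ngk rcx ckavr pcnc rnjg sdmc obwj fwy apd
Final line count: 17

Answer: 17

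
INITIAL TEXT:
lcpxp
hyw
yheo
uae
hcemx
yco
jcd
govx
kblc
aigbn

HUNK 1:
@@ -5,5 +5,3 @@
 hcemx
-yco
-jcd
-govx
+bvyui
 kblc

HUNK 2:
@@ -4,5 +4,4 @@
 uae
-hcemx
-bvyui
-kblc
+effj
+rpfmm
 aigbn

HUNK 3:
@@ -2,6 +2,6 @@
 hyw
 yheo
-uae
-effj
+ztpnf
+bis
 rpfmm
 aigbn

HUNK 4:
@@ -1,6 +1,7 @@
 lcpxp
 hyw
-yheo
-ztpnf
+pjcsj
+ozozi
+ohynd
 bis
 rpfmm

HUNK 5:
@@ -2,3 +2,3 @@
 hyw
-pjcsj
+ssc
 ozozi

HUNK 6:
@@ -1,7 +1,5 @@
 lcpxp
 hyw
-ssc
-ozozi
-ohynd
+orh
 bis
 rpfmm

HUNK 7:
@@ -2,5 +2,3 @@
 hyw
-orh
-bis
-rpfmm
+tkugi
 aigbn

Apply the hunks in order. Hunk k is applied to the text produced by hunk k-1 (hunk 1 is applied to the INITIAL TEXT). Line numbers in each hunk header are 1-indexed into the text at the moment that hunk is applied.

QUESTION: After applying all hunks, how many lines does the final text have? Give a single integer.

Answer: 4

Derivation:
Hunk 1: at line 5 remove [yco,jcd,govx] add [bvyui] -> 8 lines: lcpxp hyw yheo uae hcemx bvyui kblc aigbn
Hunk 2: at line 4 remove [hcemx,bvyui,kblc] add [effj,rpfmm] -> 7 lines: lcpxp hyw yheo uae effj rpfmm aigbn
Hunk 3: at line 2 remove [uae,effj] add [ztpnf,bis] -> 7 lines: lcpxp hyw yheo ztpnf bis rpfmm aigbn
Hunk 4: at line 1 remove [yheo,ztpnf] add [pjcsj,ozozi,ohynd] -> 8 lines: lcpxp hyw pjcsj ozozi ohynd bis rpfmm aigbn
Hunk 5: at line 2 remove [pjcsj] add [ssc] -> 8 lines: lcpxp hyw ssc ozozi ohynd bis rpfmm aigbn
Hunk 6: at line 1 remove [ssc,ozozi,ohynd] add [orh] -> 6 lines: lcpxp hyw orh bis rpfmm aigbn
Hunk 7: at line 2 remove [orh,bis,rpfmm] add [tkugi] -> 4 lines: lcpxp hyw tkugi aigbn
Final line count: 4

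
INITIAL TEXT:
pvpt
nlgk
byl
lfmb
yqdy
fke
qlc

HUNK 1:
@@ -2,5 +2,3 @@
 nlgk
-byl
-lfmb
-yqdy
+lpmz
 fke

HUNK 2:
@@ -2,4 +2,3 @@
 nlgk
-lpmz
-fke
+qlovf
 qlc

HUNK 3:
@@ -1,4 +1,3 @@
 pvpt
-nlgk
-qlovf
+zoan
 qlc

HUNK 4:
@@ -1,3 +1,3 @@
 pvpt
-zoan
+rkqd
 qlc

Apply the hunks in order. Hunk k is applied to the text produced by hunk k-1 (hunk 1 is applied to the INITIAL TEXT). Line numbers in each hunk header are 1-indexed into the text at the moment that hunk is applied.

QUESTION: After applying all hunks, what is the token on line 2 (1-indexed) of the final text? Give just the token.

Answer: rkqd

Derivation:
Hunk 1: at line 2 remove [byl,lfmb,yqdy] add [lpmz] -> 5 lines: pvpt nlgk lpmz fke qlc
Hunk 2: at line 2 remove [lpmz,fke] add [qlovf] -> 4 lines: pvpt nlgk qlovf qlc
Hunk 3: at line 1 remove [nlgk,qlovf] add [zoan] -> 3 lines: pvpt zoan qlc
Hunk 4: at line 1 remove [zoan] add [rkqd] -> 3 lines: pvpt rkqd qlc
Final line 2: rkqd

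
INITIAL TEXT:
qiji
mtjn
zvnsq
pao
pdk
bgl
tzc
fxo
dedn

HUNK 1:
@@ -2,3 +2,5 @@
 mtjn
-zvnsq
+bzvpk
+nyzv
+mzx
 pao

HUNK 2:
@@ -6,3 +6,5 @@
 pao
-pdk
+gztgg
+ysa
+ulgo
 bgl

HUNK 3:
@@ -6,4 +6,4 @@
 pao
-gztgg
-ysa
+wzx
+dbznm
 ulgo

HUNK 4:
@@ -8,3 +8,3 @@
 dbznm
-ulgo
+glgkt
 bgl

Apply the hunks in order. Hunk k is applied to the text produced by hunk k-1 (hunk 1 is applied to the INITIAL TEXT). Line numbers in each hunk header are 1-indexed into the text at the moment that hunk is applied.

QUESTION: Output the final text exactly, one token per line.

Hunk 1: at line 2 remove [zvnsq] add [bzvpk,nyzv,mzx] -> 11 lines: qiji mtjn bzvpk nyzv mzx pao pdk bgl tzc fxo dedn
Hunk 2: at line 6 remove [pdk] add [gztgg,ysa,ulgo] -> 13 lines: qiji mtjn bzvpk nyzv mzx pao gztgg ysa ulgo bgl tzc fxo dedn
Hunk 3: at line 6 remove [gztgg,ysa] add [wzx,dbznm] -> 13 lines: qiji mtjn bzvpk nyzv mzx pao wzx dbznm ulgo bgl tzc fxo dedn
Hunk 4: at line 8 remove [ulgo] add [glgkt] -> 13 lines: qiji mtjn bzvpk nyzv mzx pao wzx dbznm glgkt bgl tzc fxo dedn

Answer: qiji
mtjn
bzvpk
nyzv
mzx
pao
wzx
dbznm
glgkt
bgl
tzc
fxo
dedn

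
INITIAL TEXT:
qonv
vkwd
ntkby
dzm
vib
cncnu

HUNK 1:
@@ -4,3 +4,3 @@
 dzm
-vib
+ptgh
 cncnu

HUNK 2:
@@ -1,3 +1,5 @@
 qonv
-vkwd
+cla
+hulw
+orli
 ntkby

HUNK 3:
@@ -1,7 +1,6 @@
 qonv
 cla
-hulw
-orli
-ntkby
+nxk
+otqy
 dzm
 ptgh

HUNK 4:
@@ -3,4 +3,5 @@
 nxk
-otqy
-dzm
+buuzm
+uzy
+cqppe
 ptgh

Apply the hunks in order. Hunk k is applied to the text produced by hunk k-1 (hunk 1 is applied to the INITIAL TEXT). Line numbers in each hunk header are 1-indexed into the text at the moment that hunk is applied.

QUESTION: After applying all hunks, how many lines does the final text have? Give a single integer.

Hunk 1: at line 4 remove [vib] add [ptgh] -> 6 lines: qonv vkwd ntkby dzm ptgh cncnu
Hunk 2: at line 1 remove [vkwd] add [cla,hulw,orli] -> 8 lines: qonv cla hulw orli ntkby dzm ptgh cncnu
Hunk 3: at line 1 remove [hulw,orli,ntkby] add [nxk,otqy] -> 7 lines: qonv cla nxk otqy dzm ptgh cncnu
Hunk 4: at line 3 remove [otqy,dzm] add [buuzm,uzy,cqppe] -> 8 lines: qonv cla nxk buuzm uzy cqppe ptgh cncnu
Final line count: 8

Answer: 8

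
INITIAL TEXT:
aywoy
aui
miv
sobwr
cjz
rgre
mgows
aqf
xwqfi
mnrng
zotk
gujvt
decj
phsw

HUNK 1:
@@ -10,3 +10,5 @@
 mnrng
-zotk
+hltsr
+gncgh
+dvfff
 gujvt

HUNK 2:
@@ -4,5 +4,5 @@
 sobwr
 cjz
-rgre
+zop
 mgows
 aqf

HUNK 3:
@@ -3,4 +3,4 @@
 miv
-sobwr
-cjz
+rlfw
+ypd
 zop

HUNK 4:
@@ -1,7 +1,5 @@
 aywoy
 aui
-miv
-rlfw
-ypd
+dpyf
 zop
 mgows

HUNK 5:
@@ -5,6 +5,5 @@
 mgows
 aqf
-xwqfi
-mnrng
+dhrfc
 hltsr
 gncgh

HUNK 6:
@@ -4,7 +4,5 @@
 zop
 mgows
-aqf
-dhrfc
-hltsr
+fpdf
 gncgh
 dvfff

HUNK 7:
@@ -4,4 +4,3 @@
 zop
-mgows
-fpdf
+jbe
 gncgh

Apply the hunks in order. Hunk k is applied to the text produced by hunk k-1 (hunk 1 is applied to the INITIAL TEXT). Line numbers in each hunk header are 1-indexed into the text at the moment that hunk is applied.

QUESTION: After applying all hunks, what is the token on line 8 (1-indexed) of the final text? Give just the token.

Hunk 1: at line 10 remove [zotk] add [hltsr,gncgh,dvfff] -> 16 lines: aywoy aui miv sobwr cjz rgre mgows aqf xwqfi mnrng hltsr gncgh dvfff gujvt decj phsw
Hunk 2: at line 4 remove [rgre] add [zop] -> 16 lines: aywoy aui miv sobwr cjz zop mgows aqf xwqfi mnrng hltsr gncgh dvfff gujvt decj phsw
Hunk 3: at line 3 remove [sobwr,cjz] add [rlfw,ypd] -> 16 lines: aywoy aui miv rlfw ypd zop mgows aqf xwqfi mnrng hltsr gncgh dvfff gujvt decj phsw
Hunk 4: at line 1 remove [miv,rlfw,ypd] add [dpyf] -> 14 lines: aywoy aui dpyf zop mgows aqf xwqfi mnrng hltsr gncgh dvfff gujvt decj phsw
Hunk 5: at line 5 remove [xwqfi,mnrng] add [dhrfc] -> 13 lines: aywoy aui dpyf zop mgows aqf dhrfc hltsr gncgh dvfff gujvt decj phsw
Hunk 6: at line 4 remove [aqf,dhrfc,hltsr] add [fpdf] -> 11 lines: aywoy aui dpyf zop mgows fpdf gncgh dvfff gujvt decj phsw
Hunk 7: at line 4 remove [mgows,fpdf] add [jbe] -> 10 lines: aywoy aui dpyf zop jbe gncgh dvfff gujvt decj phsw
Final line 8: gujvt

Answer: gujvt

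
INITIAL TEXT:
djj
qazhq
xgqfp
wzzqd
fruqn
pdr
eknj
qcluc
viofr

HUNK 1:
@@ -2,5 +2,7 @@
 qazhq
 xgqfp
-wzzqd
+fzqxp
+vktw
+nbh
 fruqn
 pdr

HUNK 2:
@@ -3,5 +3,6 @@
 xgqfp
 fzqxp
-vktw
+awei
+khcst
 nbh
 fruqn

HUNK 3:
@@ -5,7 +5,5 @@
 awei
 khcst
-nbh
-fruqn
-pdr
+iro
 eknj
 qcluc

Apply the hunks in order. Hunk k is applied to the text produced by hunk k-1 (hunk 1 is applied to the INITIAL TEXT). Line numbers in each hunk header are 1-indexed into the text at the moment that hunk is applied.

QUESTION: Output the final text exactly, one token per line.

Hunk 1: at line 2 remove [wzzqd] add [fzqxp,vktw,nbh] -> 11 lines: djj qazhq xgqfp fzqxp vktw nbh fruqn pdr eknj qcluc viofr
Hunk 2: at line 3 remove [vktw] add [awei,khcst] -> 12 lines: djj qazhq xgqfp fzqxp awei khcst nbh fruqn pdr eknj qcluc viofr
Hunk 3: at line 5 remove [nbh,fruqn,pdr] add [iro] -> 10 lines: djj qazhq xgqfp fzqxp awei khcst iro eknj qcluc viofr

Answer: djj
qazhq
xgqfp
fzqxp
awei
khcst
iro
eknj
qcluc
viofr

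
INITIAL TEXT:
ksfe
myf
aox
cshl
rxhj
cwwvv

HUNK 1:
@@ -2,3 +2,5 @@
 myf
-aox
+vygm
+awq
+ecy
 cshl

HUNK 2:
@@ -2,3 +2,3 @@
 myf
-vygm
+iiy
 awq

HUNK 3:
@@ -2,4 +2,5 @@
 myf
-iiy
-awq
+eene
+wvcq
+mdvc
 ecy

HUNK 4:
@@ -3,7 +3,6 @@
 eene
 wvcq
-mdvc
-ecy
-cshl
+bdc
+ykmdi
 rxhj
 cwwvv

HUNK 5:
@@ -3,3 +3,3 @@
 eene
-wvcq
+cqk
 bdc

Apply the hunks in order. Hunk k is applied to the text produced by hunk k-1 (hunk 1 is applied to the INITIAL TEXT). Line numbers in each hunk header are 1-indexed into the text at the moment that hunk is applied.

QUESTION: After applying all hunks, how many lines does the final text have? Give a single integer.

Answer: 8

Derivation:
Hunk 1: at line 2 remove [aox] add [vygm,awq,ecy] -> 8 lines: ksfe myf vygm awq ecy cshl rxhj cwwvv
Hunk 2: at line 2 remove [vygm] add [iiy] -> 8 lines: ksfe myf iiy awq ecy cshl rxhj cwwvv
Hunk 3: at line 2 remove [iiy,awq] add [eene,wvcq,mdvc] -> 9 lines: ksfe myf eene wvcq mdvc ecy cshl rxhj cwwvv
Hunk 4: at line 3 remove [mdvc,ecy,cshl] add [bdc,ykmdi] -> 8 lines: ksfe myf eene wvcq bdc ykmdi rxhj cwwvv
Hunk 5: at line 3 remove [wvcq] add [cqk] -> 8 lines: ksfe myf eene cqk bdc ykmdi rxhj cwwvv
Final line count: 8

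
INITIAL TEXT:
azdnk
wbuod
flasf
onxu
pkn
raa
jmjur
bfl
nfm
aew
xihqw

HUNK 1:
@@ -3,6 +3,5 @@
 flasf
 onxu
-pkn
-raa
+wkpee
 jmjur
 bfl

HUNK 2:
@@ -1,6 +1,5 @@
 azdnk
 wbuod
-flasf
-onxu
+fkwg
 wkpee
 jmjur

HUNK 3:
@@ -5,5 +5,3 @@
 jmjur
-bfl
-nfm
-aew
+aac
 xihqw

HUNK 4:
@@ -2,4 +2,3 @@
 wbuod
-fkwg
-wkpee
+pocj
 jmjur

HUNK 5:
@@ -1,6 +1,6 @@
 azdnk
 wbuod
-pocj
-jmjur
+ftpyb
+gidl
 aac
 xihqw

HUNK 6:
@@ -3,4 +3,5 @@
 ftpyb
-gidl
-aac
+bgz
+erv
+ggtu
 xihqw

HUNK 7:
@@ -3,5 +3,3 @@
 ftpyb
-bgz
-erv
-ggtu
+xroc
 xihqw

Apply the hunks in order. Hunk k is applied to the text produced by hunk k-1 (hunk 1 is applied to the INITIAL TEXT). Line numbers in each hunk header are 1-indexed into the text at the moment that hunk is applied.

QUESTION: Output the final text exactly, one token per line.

Hunk 1: at line 3 remove [pkn,raa] add [wkpee] -> 10 lines: azdnk wbuod flasf onxu wkpee jmjur bfl nfm aew xihqw
Hunk 2: at line 1 remove [flasf,onxu] add [fkwg] -> 9 lines: azdnk wbuod fkwg wkpee jmjur bfl nfm aew xihqw
Hunk 3: at line 5 remove [bfl,nfm,aew] add [aac] -> 7 lines: azdnk wbuod fkwg wkpee jmjur aac xihqw
Hunk 4: at line 2 remove [fkwg,wkpee] add [pocj] -> 6 lines: azdnk wbuod pocj jmjur aac xihqw
Hunk 5: at line 1 remove [pocj,jmjur] add [ftpyb,gidl] -> 6 lines: azdnk wbuod ftpyb gidl aac xihqw
Hunk 6: at line 3 remove [gidl,aac] add [bgz,erv,ggtu] -> 7 lines: azdnk wbuod ftpyb bgz erv ggtu xihqw
Hunk 7: at line 3 remove [bgz,erv,ggtu] add [xroc] -> 5 lines: azdnk wbuod ftpyb xroc xihqw

Answer: azdnk
wbuod
ftpyb
xroc
xihqw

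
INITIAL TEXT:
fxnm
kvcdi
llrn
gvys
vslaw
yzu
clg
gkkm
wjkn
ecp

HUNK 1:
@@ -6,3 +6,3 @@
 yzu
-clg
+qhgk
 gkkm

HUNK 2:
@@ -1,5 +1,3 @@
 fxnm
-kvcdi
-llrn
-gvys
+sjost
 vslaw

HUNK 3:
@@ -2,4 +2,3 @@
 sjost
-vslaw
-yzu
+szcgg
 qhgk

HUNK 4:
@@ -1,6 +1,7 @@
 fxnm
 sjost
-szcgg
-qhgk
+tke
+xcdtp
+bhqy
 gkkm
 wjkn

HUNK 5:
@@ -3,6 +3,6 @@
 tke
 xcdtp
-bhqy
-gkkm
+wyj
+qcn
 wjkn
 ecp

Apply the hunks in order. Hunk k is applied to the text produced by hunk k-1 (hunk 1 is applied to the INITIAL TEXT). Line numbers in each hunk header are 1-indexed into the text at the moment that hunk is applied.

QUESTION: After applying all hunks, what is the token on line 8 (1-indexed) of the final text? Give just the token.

Answer: ecp

Derivation:
Hunk 1: at line 6 remove [clg] add [qhgk] -> 10 lines: fxnm kvcdi llrn gvys vslaw yzu qhgk gkkm wjkn ecp
Hunk 2: at line 1 remove [kvcdi,llrn,gvys] add [sjost] -> 8 lines: fxnm sjost vslaw yzu qhgk gkkm wjkn ecp
Hunk 3: at line 2 remove [vslaw,yzu] add [szcgg] -> 7 lines: fxnm sjost szcgg qhgk gkkm wjkn ecp
Hunk 4: at line 1 remove [szcgg,qhgk] add [tke,xcdtp,bhqy] -> 8 lines: fxnm sjost tke xcdtp bhqy gkkm wjkn ecp
Hunk 5: at line 3 remove [bhqy,gkkm] add [wyj,qcn] -> 8 lines: fxnm sjost tke xcdtp wyj qcn wjkn ecp
Final line 8: ecp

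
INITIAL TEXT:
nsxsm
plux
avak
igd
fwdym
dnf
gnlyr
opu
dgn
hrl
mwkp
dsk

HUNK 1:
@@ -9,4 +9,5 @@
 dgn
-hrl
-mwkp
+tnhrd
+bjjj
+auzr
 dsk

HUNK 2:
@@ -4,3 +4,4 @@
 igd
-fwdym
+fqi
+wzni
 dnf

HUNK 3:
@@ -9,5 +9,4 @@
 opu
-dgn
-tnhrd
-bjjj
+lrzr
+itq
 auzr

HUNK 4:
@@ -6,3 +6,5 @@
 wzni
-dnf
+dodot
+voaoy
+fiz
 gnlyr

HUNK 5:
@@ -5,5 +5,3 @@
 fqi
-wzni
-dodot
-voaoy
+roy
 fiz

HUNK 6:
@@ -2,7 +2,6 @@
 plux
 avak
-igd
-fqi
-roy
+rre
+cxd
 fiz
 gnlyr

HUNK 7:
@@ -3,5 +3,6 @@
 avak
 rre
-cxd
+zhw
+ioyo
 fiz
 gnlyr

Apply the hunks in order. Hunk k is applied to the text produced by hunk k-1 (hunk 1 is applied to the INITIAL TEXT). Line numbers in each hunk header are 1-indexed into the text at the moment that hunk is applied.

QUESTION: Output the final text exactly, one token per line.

Answer: nsxsm
plux
avak
rre
zhw
ioyo
fiz
gnlyr
opu
lrzr
itq
auzr
dsk

Derivation:
Hunk 1: at line 9 remove [hrl,mwkp] add [tnhrd,bjjj,auzr] -> 13 lines: nsxsm plux avak igd fwdym dnf gnlyr opu dgn tnhrd bjjj auzr dsk
Hunk 2: at line 4 remove [fwdym] add [fqi,wzni] -> 14 lines: nsxsm plux avak igd fqi wzni dnf gnlyr opu dgn tnhrd bjjj auzr dsk
Hunk 3: at line 9 remove [dgn,tnhrd,bjjj] add [lrzr,itq] -> 13 lines: nsxsm plux avak igd fqi wzni dnf gnlyr opu lrzr itq auzr dsk
Hunk 4: at line 6 remove [dnf] add [dodot,voaoy,fiz] -> 15 lines: nsxsm plux avak igd fqi wzni dodot voaoy fiz gnlyr opu lrzr itq auzr dsk
Hunk 5: at line 5 remove [wzni,dodot,voaoy] add [roy] -> 13 lines: nsxsm plux avak igd fqi roy fiz gnlyr opu lrzr itq auzr dsk
Hunk 6: at line 2 remove [igd,fqi,roy] add [rre,cxd] -> 12 lines: nsxsm plux avak rre cxd fiz gnlyr opu lrzr itq auzr dsk
Hunk 7: at line 3 remove [cxd] add [zhw,ioyo] -> 13 lines: nsxsm plux avak rre zhw ioyo fiz gnlyr opu lrzr itq auzr dsk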